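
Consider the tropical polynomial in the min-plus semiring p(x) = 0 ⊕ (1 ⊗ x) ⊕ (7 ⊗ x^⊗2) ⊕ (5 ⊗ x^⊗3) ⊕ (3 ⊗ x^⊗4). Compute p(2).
p(2) = 0

A tropical monomial a ⊗ x^⊗i evaluates to a + i · x. Evaluating each term at x = 2:
  Term 0 contributes 0 + 0 · 2 = 0
  Term 1 contributes 1 + 1 · 2 = 3
  Term 2 contributes 7 + 2 · 2 = 11
  Term 3 contributes 5 + 3 · 2 = 11
  Term 4 contributes 3 + 4 · 2 = 11
p(2) = ⊕ of these = min[0, 3, 11, 11, 11] = 0.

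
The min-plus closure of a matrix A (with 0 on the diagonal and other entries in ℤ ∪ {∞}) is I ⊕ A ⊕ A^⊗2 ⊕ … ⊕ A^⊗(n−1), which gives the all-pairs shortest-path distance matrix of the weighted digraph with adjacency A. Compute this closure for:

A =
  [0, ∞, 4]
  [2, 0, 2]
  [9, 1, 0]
Closure =
  [0, 5, 4]
  [2, 0, 2]
  [3, 1, 0]

This is the Floyd-Warshall all-pairs shortest-path computation. For each intermediate vertex k = 0, 1, …, 2, update dist[i][j] ← min(dist[i][j], dist[i][k] + dist[k][j]). The final matrix gives, for each (i, j), the minimum total weight of any directed path from i to j (possibly empty when i = j).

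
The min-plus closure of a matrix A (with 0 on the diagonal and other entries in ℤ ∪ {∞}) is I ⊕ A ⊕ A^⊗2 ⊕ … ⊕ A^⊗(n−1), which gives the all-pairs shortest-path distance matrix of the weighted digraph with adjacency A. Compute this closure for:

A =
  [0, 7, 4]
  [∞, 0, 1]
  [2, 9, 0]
Closure =
  [0, 7, 4]
  [3, 0, 1]
  [2, 9, 0]

This is the Floyd-Warshall all-pairs shortest-path computation. For each intermediate vertex k = 0, 1, …, 2, update dist[i][j] ← min(dist[i][j], dist[i][k] + dist[k][j]). The final matrix gives, for each (i, j), the minimum total weight of any directed path from i to j (possibly empty when i = j).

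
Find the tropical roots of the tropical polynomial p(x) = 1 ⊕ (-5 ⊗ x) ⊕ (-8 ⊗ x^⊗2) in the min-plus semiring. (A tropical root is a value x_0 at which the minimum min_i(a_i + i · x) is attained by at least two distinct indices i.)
Roots: {3, 6}

Each tropical root is a break point of the lower envelope of the lines y = a_i + i · x (there are 3 lines, with slopes 0, 1, ..., 2). Only the lines that attain the minimum somewhere contribute to roots; other lines are dominated. Here the surviving (envelope) indices are i = 2, i = 1, i = 0.
Intersections between consecutive envelope lines give the roots: for adjacent envelope indices i < j the intersection is x = (a_i − a_j) / (j − i). Reading off the sorted break points: {3, 6}.
Verification: at each break x_0, at least two indices attain the minimum of min_i(a_i + i · x_0).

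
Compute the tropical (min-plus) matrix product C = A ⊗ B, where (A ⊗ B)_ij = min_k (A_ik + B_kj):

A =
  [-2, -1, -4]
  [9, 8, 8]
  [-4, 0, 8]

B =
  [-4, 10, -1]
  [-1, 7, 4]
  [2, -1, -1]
A ⊗ B =
  [-6, -5, -5]
  [5, 7, 7]
  [-8, 6, -5]

Apply the min-plus product entry-by-entry:
  C[0][0] = min over k of (A[0][0] + B[0][0] = -2 + -4 = -6, A[0][1] + B[1][0] = -1 + -1 = -2, A[0][2] + B[2][0] = -4 + 2 = -2) = -6 (attained at k = 0)
  C[0][1] = min over k of (A[0][0] + B[0][1] = -2 + 10 = 8, A[0][1] + B[1][1] = -1 + 7 = 6, A[0][2] + B[2][1] = -4 + -1 = -5) = -5 (attained at k = 2)
  C[0][2] = min over k of (A[0][0] + B[0][2] = -2 + -1 = -3, A[0][1] + B[1][2] = -1 + 4 = 3, A[0][2] + B[2][2] = -4 + -1 = -5) = -5 (attained at k = 2)
  C[1][0] = min over k of (A[1][0] + B[0][0] = 9 + -4 = 5, A[1][1] + B[1][0] = 8 + -1 = 7, A[1][2] + B[2][0] = 8 + 2 = 10) = 5 (attained at k = 0)
  C[1][1] = min over k of (A[1][0] + B[0][1] = 9 + 10 = 19, A[1][1] + B[1][1] = 8 + 7 = 15, A[1][2] + B[2][1] = 8 + -1 = 7) = 7 (attained at k = 2)
  C[1][2] = min over k of (A[1][0] + B[0][2] = 9 + -1 = 8, A[1][1] + B[1][2] = 8 + 4 = 12, A[1][2] + B[2][2] = 8 + -1 = 7) = 7 (attained at k = 2)
  C[2][0] = min over k of (A[2][0] + B[0][0] = -4 + -4 = -8, A[2][1] + B[1][0] = 0 + -1 = -1, A[2][2] + B[2][0] = 8 + 2 = 10) = -8 (attained at k = 0)
  C[2][1] = min over k of (A[2][0] + B[0][1] = -4 + 10 = 6, A[2][1] + B[1][1] = 0 + 7 = 7, A[2][2] + B[2][1] = 8 + -1 = 7) = 6 (attained at k = 0)
  C[2][2] = min over k of (A[2][0] + B[0][2] = -4 + -1 = -5, A[2][1] + B[1][2] = 0 + 4 = 4, A[2][2] + B[2][2] = 8 + -1 = 7) = -5 (attained at k = 0)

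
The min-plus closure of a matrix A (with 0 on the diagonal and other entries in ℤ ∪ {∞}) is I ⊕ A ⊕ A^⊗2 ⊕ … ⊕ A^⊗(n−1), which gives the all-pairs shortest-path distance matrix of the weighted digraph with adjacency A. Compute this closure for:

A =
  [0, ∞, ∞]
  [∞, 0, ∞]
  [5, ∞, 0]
Closure =
  [0, ∞, ∞]
  [∞, 0, ∞]
  [5, ∞, 0]

This is the Floyd-Warshall all-pairs shortest-path computation. For each intermediate vertex k = 0, 1, …, 2, update dist[i][j] ← min(dist[i][j], dist[i][k] + dist[k][j]). The final matrix gives, for each (i, j), the minimum total weight of any directed path from i to j (possibly empty when i = j).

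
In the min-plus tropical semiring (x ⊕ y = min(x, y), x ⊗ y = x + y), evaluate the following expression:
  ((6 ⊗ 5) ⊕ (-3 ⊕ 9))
((6 ⊗ 5) ⊕ (-3 ⊕ 9)) = -3

Expand innermost to outermost. Recall ⊕ takes the minimum of its arguments and ⊗ takes their sum. Working out the expression ((6 ⊗ 5) ⊕ (-3 ⊕ 9)) gives -3.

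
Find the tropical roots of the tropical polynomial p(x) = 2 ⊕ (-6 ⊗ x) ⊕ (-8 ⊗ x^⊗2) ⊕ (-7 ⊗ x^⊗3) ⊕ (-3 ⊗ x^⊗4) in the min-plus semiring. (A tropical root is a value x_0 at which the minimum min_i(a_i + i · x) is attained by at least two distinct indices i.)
Roots: {-4, -1, 2, 8}

Each tropical root is a break point of the lower envelope of the lines y = a_i + i · x (there are 5 lines, with slopes 0, 1, ..., 4). Only the lines that attain the minimum somewhere contribute to roots; other lines are dominated. Here the surviving (envelope) indices are i = 4, i = 3, i = 2, i = 1, i = 0.
Intersections between consecutive envelope lines give the roots: for adjacent envelope indices i < j the intersection is x = (a_i − a_j) / (j − i). Reading off the sorted break points: {-4, -1, 2, 8}.
Verification: at each break x_0, at least two indices attain the minimum of min_i(a_i + i · x_0).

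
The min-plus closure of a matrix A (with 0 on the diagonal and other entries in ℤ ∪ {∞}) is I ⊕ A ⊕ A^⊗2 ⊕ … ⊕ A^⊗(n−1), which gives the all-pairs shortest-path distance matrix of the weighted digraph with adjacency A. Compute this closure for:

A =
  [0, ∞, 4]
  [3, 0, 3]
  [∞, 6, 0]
Closure =
  [0, 10, 4]
  [3, 0, 3]
  [9, 6, 0]

This is the Floyd-Warshall all-pairs shortest-path computation. For each intermediate vertex k = 0, 1, …, 2, update dist[i][j] ← min(dist[i][j], dist[i][k] + dist[k][j]). The final matrix gives, for each (i, j), the minimum total weight of any directed path from i to j (possibly empty when i = j).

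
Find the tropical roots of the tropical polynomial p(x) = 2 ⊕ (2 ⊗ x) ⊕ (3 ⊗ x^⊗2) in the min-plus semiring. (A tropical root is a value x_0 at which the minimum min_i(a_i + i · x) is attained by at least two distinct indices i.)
Roots: {-1, 0}

Each tropical root is a break point of the lower envelope of the lines y = a_i + i · x (there are 3 lines, with slopes 0, 1, ..., 2). Only the lines that attain the minimum somewhere contribute to roots; other lines are dominated. Here the surviving (envelope) indices are i = 2, i = 1, i = 0.
Intersections between consecutive envelope lines give the roots: for adjacent envelope indices i < j the intersection is x = (a_i − a_j) / (j − i). Reading off the sorted break points: {-1, 0}.
Verification: at each break x_0, at least two indices attain the minimum of min_i(a_i + i · x_0).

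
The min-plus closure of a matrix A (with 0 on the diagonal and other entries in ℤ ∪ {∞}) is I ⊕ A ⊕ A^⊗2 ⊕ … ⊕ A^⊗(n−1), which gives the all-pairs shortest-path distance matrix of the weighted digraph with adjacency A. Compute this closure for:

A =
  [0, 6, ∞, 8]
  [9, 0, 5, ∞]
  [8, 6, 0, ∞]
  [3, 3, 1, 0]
Closure =
  [0, 6, 9, 8]
  [9, 0, 5, 17]
  [8, 6, 0, 16]
  [3, 3, 1, 0]

This is the Floyd-Warshall all-pairs shortest-path computation. For each intermediate vertex k = 0, 1, …, 3, update dist[i][j] ← min(dist[i][j], dist[i][k] + dist[k][j]). The final matrix gives, for each (i, j), the minimum total weight of any directed path from i to j (possibly empty when i = j).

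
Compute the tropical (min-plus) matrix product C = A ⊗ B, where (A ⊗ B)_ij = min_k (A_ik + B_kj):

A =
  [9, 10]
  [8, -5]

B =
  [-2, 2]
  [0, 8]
A ⊗ B =
  [7, 11]
  [-5, 3]

Apply the min-plus product entry-by-entry:
  C[0][0] = min over k of (A[0][0] + B[0][0] = 9 + -2 = 7, A[0][1] + B[1][0] = 10 + 0 = 10) = 7 (attained at k = 0)
  C[0][1] = min over k of (A[0][0] + B[0][1] = 9 + 2 = 11, A[0][1] + B[1][1] = 10 + 8 = 18) = 11 (attained at k = 0)
  C[1][0] = min over k of (A[1][0] + B[0][0] = 8 + -2 = 6, A[1][1] + B[1][0] = -5 + 0 = -5) = -5 (attained at k = 1)
  C[1][1] = min over k of (A[1][0] + B[0][1] = 8 + 2 = 10, A[1][1] + B[1][1] = -5 + 8 = 3) = 3 (attained at k = 1)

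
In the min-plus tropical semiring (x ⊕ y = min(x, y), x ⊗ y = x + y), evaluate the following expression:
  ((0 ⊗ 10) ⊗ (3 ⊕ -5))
((0 ⊗ 10) ⊗ (3 ⊕ -5)) = 5

Expand innermost to outermost. Recall ⊕ takes the minimum of its arguments and ⊗ takes their sum. Working out the expression ((0 ⊗ 10) ⊗ (3 ⊕ -5)) gives 5.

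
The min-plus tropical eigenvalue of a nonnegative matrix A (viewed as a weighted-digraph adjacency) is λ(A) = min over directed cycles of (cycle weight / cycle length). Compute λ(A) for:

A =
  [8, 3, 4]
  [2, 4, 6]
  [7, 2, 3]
λ(A) = 5/2

Enumerate directed cycles and compute their means (weight / length). Sample:
  cycle 0 → 0: weight = 8, length = 1, mean = 8/1 ≈ 8.000
  cycle 1 → 1: weight = 4, length = 1, mean = 4/1 ≈ 4.000
  cycle 2 → 2: weight = 3, length = 1, mean = 3/1 ≈ 3.000
  cycle 0 → 1 → 0: weight = 5, length = 2, mean = 5/2 ≈ 2.500
  cycle 0 → 2 → 0: weight = 11, length = 2, mean = 11/2 ≈ 5.500
  cycle 1 → 0 → 1: weight = 5, length = 2, mean = 5/2 ≈ 2.500
Minimum mean = 2.500, attained e.g. along the cycle 0 → 1 → 0 with weight 5 and length 2. So λ(A) = 5/2 = 5/2.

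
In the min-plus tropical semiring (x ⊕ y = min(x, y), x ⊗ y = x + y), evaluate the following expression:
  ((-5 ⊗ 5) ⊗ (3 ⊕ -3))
((-5 ⊗ 5) ⊗ (3 ⊕ -3)) = -3

Expand innermost to outermost. Recall ⊕ takes the minimum of its arguments and ⊗ takes their sum. Working out the expression ((-5 ⊗ 5) ⊗ (3 ⊕ -3)) gives -3.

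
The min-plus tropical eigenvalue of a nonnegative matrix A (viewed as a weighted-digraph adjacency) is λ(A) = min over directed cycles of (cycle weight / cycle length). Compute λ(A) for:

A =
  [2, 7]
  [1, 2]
λ(A) = 2

Enumerate directed cycles and compute their means (weight / length). Sample:
  cycle 0 → 0: weight = 2, length = 1, mean = 2/1 ≈ 2.000
  cycle 1 → 1: weight = 2, length = 1, mean = 2/1 ≈ 2.000
  cycle 0 → 1 → 0: weight = 8, length = 2, mean = 8/2 ≈ 4.000
  cycle 1 → 0 → 1: weight = 8, length = 2, mean = 8/2 ≈ 4.000
Minimum mean = 2.000, attained e.g. along the cycle 0 → 0 with weight 2 and length 1. So λ(A) = 2/1 = 2.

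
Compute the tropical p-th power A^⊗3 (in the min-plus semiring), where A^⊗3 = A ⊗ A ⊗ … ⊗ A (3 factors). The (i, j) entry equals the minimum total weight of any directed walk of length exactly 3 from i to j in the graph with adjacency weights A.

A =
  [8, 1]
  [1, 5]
A^⊗3 =
  [7, 3]
  [3, 7]

Each entry (A^⊗3)_ij equals the minimum over all length-3 walks i = v_0 → v_1 → … → v_3 = j of Σ_t A[v_t][v_{t+1}]. For example, for (i, j) = (0, 1) we minimise over 4 possible intermediate vertex sequences; the minimum is 3, attained along the walk 0 → 1 → 0 → 1.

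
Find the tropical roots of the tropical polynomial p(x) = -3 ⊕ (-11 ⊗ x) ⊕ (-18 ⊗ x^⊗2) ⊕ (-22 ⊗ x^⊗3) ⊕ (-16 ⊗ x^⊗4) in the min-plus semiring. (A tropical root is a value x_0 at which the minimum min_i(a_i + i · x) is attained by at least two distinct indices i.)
Roots: {-6, 4, 7, 8}

Each tropical root is a break point of the lower envelope of the lines y = a_i + i · x (there are 5 lines, with slopes 0, 1, ..., 4). Only the lines that attain the minimum somewhere contribute to roots; other lines are dominated. Here the surviving (envelope) indices are i = 4, i = 3, i = 2, i = 1, i = 0.
Intersections between consecutive envelope lines give the roots: for adjacent envelope indices i < j the intersection is x = (a_i − a_j) / (j − i). Reading off the sorted break points: {-6, 4, 7, 8}.
Verification: at each break x_0, at least two indices attain the minimum of min_i(a_i + i · x_0).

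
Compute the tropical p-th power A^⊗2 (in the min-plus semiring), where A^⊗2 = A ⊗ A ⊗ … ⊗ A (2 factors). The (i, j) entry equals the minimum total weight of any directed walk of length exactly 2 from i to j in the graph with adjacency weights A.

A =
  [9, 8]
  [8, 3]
A^⊗2 =
  [16, 11]
  [11, 6]

Each entry (A^⊗2)_ij equals the minimum over all length-2 walks i = v_0 → v_1 → … → v_2 = j of Σ_t A[v_t][v_{t+1}]. For example, for (i, j) = (0, 1) we minimise over 2 possible intermediate vertex sequences; the minimum is 11, attained along the walk 0 → 1 → 1.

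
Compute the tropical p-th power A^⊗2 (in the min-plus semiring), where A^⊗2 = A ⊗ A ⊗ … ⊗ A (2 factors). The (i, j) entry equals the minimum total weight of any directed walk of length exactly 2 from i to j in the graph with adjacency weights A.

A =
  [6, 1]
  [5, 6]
A^⊗2 =
  [6, 7]
  [11, 6]

Each entry (A^⊗2)_ij equals the minimum over all length-2 walks i = v_0 → v_1 → … → v_2 = j of Σ_t A[v_t][v_{t+1}]. For example, for (i, j) = (0, 1) we minimise over 2 possible intermediate vertex sequences; the minimum is 7, attained along the walk 0 → 0 → 1.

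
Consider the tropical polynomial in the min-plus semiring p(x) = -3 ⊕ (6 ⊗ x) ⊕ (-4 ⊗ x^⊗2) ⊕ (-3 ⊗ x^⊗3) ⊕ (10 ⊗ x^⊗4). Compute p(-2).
p(-2) = -9

A tropical monomial a ⊗ x^⊗i evaluates to a + i · x. Evaluating each term at x = -2:
  Term 0 contributes -3 + 0 · -2 = -3
  Term 1 contributes 6 + 1 · -2 = 4
  Term 2 contributes -4 + 2 · -2 = -8
  Term 3 contributes -3 + 3 · -2 = -9
  Term 4 contributes 10 + 4 · -2 = 2
p(-2) = ⊕ of these = min[-3, 4, -8, -9, 2] = -9.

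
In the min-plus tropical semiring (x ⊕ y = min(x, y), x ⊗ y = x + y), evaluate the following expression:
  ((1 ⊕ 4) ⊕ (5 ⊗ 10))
((1 ⊕ 4) ⊕ (5 ⊗ 10)) = 1

Expand innermost to outermost. Recall ⊕ takes the minimum of its arguments and ⊗ takes their sum. Working out the expression ((1 ⊕ 4) ⊕ (5 ⊗ 10)) gives 1.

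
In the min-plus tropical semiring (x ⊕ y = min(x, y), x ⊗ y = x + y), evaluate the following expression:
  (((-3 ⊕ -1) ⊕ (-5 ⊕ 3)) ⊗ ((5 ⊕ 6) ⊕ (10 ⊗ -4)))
(((-3 ⊕ -1) ⊕ (-5 ⊕ 3)) ⊗ ((5 ⊕ 6) ⊕ (10 ⊗ -4))) = 0

Expand innermost to outermost. Recall ⊕ takes the minimum of its arguments and ⊗ takes their sum. Working out the expression (((-3 ⊕ -1) ⊕ (-5 ⊕ 3)) ⊗ ((5 ⊕ 6) ⊕ (10 ⊗ -4))) gives 0.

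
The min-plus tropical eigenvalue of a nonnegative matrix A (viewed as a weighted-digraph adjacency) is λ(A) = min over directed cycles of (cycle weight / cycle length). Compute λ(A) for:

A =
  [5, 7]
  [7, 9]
λ(A) = 5

Enumerate directed cycles and compute their means (weight / length). Sample:
  cycle 0 → 0: weight = 5, length = 1, mean = 5/1 ≈ 5.000
  cycle 1 → 1: weight = 9, length = 1, mean = 9/1 ≈ 9.000
  cycle 0 → 1 → 0: weight = 14, length = 2, mean = 14/2 ≈ 7.000
  cycle 1 → 0 → 1: weight = 14, length = 2, mean = 14/2 ≈ 7.000
Minimum mean = 5.000, attained e.g. along the cycle 0 → 0 with weight 5 and length 1. So λ(A) = 5/1 = 5.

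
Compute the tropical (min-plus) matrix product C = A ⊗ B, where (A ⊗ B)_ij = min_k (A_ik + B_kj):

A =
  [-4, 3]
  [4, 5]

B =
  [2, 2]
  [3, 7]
A ⊗ B =
  [-2, -2]
  [6, 6]

Apply the min-plus product entry-by-entry:
  C[0][0] = min over k of (A[0][0] + B[0][0] = -4 + 2 = -2, A[0][1] + B[1][0] = 3 + 3 = 6) = -2 (attained at k = 0)
  C[0][1] = min over k of (A[0][0] + B[0][1] = -4 + 2 = -2, A[0][1] + B[1][1] = 3 + 7 = 10) = -2 (attained at k = 0)
  C[1][0] = min over k of (A[1][0] + B[0][0] = 4 + 2 = 6, A[1][1] + B[1][0] = 5 + 3 = 8) = 6 (attained at k = 0)
  C[1][1] = min over k of (A[1][0] + B[0][1] = 4 + 2 = 6, A[1][1] + B[1][1] = 5 + 7 = 12) = 6 (attained at k = 0)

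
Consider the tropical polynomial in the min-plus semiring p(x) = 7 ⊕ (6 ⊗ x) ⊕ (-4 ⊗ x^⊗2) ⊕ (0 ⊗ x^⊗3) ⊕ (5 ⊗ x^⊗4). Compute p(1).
p(1) = -2

A tropical monomial a ⊗ x^⊗i evaluates to a + i · x. Evaluating each term at x = 1:
  Term 0 contributes 7 + 0 · 1 = 7
  Term 1 contributes 6 + 1 · 1 = 7
  Term 2 contributes -4 + 2 · 1 = -2
  Term 3 contributes 0 + 3 · 1 = 3
  Term 4 contributes 5 + 4 · 1 = 9
p(1) = ⊕ of these = min[7, 7, -2, 3, 9] = -2.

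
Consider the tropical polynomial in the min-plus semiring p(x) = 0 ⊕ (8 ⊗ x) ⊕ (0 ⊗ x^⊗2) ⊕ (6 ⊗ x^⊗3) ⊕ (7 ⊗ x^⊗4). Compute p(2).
p(2) = 0

A tropical monomial a ⊗ x^⊗i evaluates to a + i · x. Evaluating each term at x = 2:
  Term 0 contributes 0 + 0 · 2 = 0
  Term 1 contributes 8 + 1 · 2 = 10
  Term 2 contributes 0 + 2 · 2 = 4
  Term 3 contributes 6 + 3 · 2 = 12
  Term 4 contributes 7 + 4 · 2 = 15
p(2) = ⊕ of these = min[0, 10, 4, 12, 15] = 0.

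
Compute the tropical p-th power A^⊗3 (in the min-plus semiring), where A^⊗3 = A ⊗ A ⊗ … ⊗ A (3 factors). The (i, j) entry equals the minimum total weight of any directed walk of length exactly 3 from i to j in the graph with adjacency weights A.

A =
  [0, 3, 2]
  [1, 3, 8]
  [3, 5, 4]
A^⊗3 =
  [0, 3, 2]
  [1, 4, 3]
  [3, 6, 5]

Each entry (A^⊗3)_ij equals the minimum over all length-3 walks i = v_0 → v_1 → … → v_3 = j of Σ_t A[v_t][v_{t+1}]. For example, for (i, j) = (0, 2) we minimise over 9 possible intermediate vertex sequences; the minimum is 2, attained along the walk 0 → 0 → 0 → 2.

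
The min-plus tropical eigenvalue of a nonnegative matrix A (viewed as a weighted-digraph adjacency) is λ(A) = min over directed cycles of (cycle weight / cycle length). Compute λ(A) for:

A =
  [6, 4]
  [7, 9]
λ(A) = 11/2

Enumerate directed cycles and compute their means (weight / length). Sample:
  cycle 0 → 0: weight = 6, length = 1, mean = 6/1 ≈ 6.000
  cycle 1 → 1: weight = 9, length = 1, mean = 9/1 ≈ 9.000
  cycle 0 → 1 → 0: weight = 11, length = 2, mean = 11/2 ≈ 5.500
  cycle 1 → 0 → 1: weight = 11, length = 2, mean = 11/2 ≈ 5.500
Minimum mean = 5.500, attained e.g. along the cycle 0 → 1 → 0 with weight 11 and length 2. So λ(A) = 11/2 = 11/2.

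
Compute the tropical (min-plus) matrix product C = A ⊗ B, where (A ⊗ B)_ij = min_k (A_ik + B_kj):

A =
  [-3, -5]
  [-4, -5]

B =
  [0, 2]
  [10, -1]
A ⊗ B =
  [-3, -6]
  [-4, -6]

Apply the min-plus product entry-by-entry:
  C[0][0] = min over k of (A[0][0] + B[0][0] = -3 + 0 = -3, A[0][1] + B[1][0] = -5 + 10 = 5) = -3 (attained at k = 0)
  C[0][1] = min over k of (A[0][0] + B[0][1] = -3 + 2 = -1, A[0][1] + B[1][1] = -5 + -1 = -6) = -6 (attained at k = 1)
  C[1][0] = min over k of (A[1][0] + B[0][0] = -4 + 0 = -4, A[1][1] + B[1][0] = -5 + 10 = 5) = -4 (attained at k = 0)
  C[1][1] = min over k of (A[1][0] + B[0][1] = -4 + 2 = -2, A[1][1] + B[1][1] = -5 + -1 = -6) = -6 (attained at k = 1)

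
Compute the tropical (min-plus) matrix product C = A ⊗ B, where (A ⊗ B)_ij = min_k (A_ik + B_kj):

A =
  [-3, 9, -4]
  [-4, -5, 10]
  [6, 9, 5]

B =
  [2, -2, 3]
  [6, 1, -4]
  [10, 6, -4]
A ⊗ B =
  [-1, -5, -8]
  [-2, -6, -9]
  [8, 4, 1]

Apply the min-plus product entry-by-entry:
  C[0][0] = min over k of (A[0][0] + B[0][0] = -3 + 2 = -1, A[0][1] + B[1][0] = 9 + 6 = 15, A[0][2] + B[2][0] = -4 + 10 = 6) = -1 (attained at k = 0)
  C[0][1] = min over k of (A[0][0] + B[0][1] = -3 + -2 = -5, A[0][1] + B[1][1] = 9 + 1 = 10, A[0][2] + B[2][1] = -4 + 6 = 2) = -5 (attained at k = 0)
  C[0][2] = min over k of (A[0][0] + B[0][2] = -3 + 3 = 0, A[0][1] + B[1][2] = 9 + -4 = 5, A[0][2] + B[2][2] = -4 + -4 = -8) = -8 (attained at k = 2)
  C[1][0] = min over k of (A[1][0] + B[0][0] = -4 + 2 = -2, A[1][1] + B[1][0] = -5 + 6 = 1, A[1][2] + B[2][0] = 10 + 10 = 20) = -2 (attained at k = 0)
  C[1][1] = min over k of (A[1][0] + B[0][1] = -4 + -2 = -6, A[1][1] + B[1][1] = -5 + 1 = -4, A[1][2] + B[2][1] = 10 + 6 = 16) = -6 (attained at k = 0)
  C[1][2] = min over k of (A[1][0] + B[0][2] = -4 + 3 = -1, A[1][1] + B[1][2] = -5 + -4 = -9, A[1][2] + B[2][2] = 10 + -4 = 6) = -9 (attained at k = 1)
  C[2][0] = min over k of (A[2][0] + B[0][0] = 6 + 2 = 8, A[2][1] + B[1][0] = 9 + 6 = 15, A[2][2] + B[2][0] = 5 + 10 = 15) = 8 (attained at k = 0)
  C[2][1] = min over k of (A[2][0] + B[0][1] = 6 + -2 = 4, A[2][1] + B[1][1] = 9 + 1 = 10, A[2][2] + B[2][1] = 5 + 6 = 11) = 4 (attained at k = 0)
  C[2][2] = min over k of (A[2][0] + B[0][2] = 6 + 3 = 9, A[2][1] + B[1][2] = 9 + -4 = 5, A[2][2] + B[2][2] = 5 + -4 = 1) = 1 (attained at k = 2)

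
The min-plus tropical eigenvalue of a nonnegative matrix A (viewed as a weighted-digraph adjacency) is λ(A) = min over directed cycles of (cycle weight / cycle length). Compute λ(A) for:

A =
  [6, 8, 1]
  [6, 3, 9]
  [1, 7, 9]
λ(A) = 1

Enumerate directed cycles and compute their means (weight / length). Sample:
  cycle 0 → 0: weight = 6, length = 1, mean = 6/1 ≈ 6.000
  cycle 1 → 1: weight = 3, length = 1, mean = 3/1 ≈ 3.000
  cycle 2 → 2: weight = 9, length = 1, mean = 9/1 ≈ 9.000
  cycle 0 → 1 → 0: weight = 14, length = 2, mean = 14/2 ≈ 7.000
  cycle 0 → 2 → 0: weight = 2, length = 2, mean = 2/2 ≈ 1.000
  cycle 1 → 0 → 1: weight = 14, length = 2, mean = 14/2 ≈ 7.000
Minimum mean = 1.000, attained e.g. along the cycle 0 → 2 → 0 with weight 2 and length 2. So λ(A) = 2/2 = 1.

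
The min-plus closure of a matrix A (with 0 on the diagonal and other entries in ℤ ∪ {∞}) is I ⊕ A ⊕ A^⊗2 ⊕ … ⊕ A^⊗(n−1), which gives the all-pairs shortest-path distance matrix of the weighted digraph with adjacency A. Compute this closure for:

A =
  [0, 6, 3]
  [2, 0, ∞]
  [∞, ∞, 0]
Closure =
  [0, 6, 3]
  [2, 0, 5]
  [∞, ∞, 0]

This is the Floyd-Warshall all-pairs shortest-path computation. For each intermediate vertex k = 0, 1, …, 2, update dist[i][j] ← min(dist[i][j], dist[i][k] + dist[k][j]). The final matrix gives, for each (i, j), the minimum total weight of any directed path from i to j (possibly empty when i = j).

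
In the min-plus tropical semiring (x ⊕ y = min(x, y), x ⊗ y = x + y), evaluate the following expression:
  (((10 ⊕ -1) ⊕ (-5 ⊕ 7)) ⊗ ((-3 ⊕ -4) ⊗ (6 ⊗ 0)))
(((10 ⊕ -1) ⊕ (-5 ⊕ 7)) ⊗ ((-3 ⊕ -4) ⊗ (6 ⊗ 0))) = -3

Expand innermost to outermost. Recall ⊕ takes the minimum of its arguments and ⊗ takes their sum. Working out the expression (((10 ⊕ -1) ⊕ (-5 ⊕ 7)) ⊗ ((-3 ⊕ -4) ⊗ (6 ⊗ 0))) gives -3.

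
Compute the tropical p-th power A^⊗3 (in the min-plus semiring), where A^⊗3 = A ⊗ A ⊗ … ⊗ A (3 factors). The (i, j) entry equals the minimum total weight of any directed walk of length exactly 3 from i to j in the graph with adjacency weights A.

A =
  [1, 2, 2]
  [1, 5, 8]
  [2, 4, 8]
A^⊗3 =
  [3, 4, 4]
  [3, 4, 4]
  [4, 5, 5]

Each entry (A^⊗3)_ij equals the minimum over all length-3 walks i = v_0 → v_1 → … → v_3 = j of Σ_t A[v_t][v_{t+1}]. For example, for (i, j) = (0, 2) we minimise over 9 possible intermediate vertex sequences; the minimum is 4, attained along the walk 0 → 0 → 0 → 2.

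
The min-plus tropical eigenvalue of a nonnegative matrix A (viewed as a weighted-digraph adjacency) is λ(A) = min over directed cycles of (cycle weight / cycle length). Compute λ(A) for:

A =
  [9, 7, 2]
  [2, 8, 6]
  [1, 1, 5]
λ(A) = 3/2

Enumerate directed cycles and compute their means (weight / length). Sample:
  cycle 0 → 0: weight = 9, length = 1, mean = 9/1 ≈ 9.000
  cycle 1 → 1: weight = 8, length = 1, mean = 8/1 ≈ 8.000
  cycle 2 → 2: weight = 5, length = 1, mean = 5/1 ≈ 5.000
  cycle 0 → 1 → 0: weight = 9, length = 2, mean = 9/2 ≈ 4.500
  cycle 0 → 2 → 0: weight = 3, length = 2, mean = 3/2 ≈ 1.500
  cycle 1 → 0 → 1: weight = 9, length = 2, mean = 9/2 ≈ 4.500
Minimum mean = 1.500, attained e.g. along the cycle 0 → 2 → 0 with weight 3 and length 2. So λ(A) = 3/2 = 3/2.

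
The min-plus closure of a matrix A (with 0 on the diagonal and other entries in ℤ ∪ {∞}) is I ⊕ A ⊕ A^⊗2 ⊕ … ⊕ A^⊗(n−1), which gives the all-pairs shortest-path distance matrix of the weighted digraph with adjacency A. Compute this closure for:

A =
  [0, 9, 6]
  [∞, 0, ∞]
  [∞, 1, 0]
Closure =
  [0, 7, 6]
  [∞, 0, ∞]
  [∞, 1, 0]

This is the Floyd-Warshall all-pairs shortest-path computation. For each intermediate vertex k = 0, 1, …, 2, update dist[i][j] ← min(dist[i][j], dist[i][k] + dist[k][j]). The final matrix gives, for each (i, j), the minimum total weight of any directed path from i to j (possibly empty when i = j).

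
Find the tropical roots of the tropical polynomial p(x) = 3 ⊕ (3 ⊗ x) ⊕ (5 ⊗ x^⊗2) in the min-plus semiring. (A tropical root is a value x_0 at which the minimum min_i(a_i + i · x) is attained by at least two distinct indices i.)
Roots: {-2, 0}

Each tropical root is a break point of the lower envelope of the lines y = a_i + i · x (there are 3 lines, with slopes 0, 1, ..., 2). Only the lines that attain the minimum somewhere contribute to roots; other lines are dominated. Here the surviving (envelope) indices are i = 2, i = 1, i = 0.
Intersections between consecutive envelope lines give the roots: for adjacent envelope indices i < j the intersection is x = (a_i − a_j) / (j − i). Reading off the sorted break points: {-2, 0}.
Verification: at each break x_0, at least two indices attain the minimum of min_i(a_i + i · x_0).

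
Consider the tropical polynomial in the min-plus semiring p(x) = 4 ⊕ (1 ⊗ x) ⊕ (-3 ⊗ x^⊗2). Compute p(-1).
p(-1) = -5

A tropical monomial a ⊗ x^⊗i evaluates to a + i · x. Evaluating each term at x = -1:
  Term 0 contributes 4 + 0 · -1 = 4
  Term 1 contributes 1 + 1 · -1 = 0
  Term 2 contributes -3 + 2 · -1 = -5
p(-1) = ⊕ of these = min[4, 0, -5] = -5.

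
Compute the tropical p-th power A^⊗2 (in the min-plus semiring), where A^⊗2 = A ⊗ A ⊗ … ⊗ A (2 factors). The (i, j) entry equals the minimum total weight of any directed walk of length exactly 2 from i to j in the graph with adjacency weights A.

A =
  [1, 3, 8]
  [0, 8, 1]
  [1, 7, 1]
A^⊗2 =
  [2, 4, 4]
  [1, 3, 2]
  [2, 4, 2]

Each entry (A^⊗2)_ij equals the minimum over all length-2 walks i = v_0 → v_1 → … → v_2 = j of Σ_t A[v_t][v_{t+1}]. For example, for (i, j) = (0, 2) we minimise over 3 possible intermediate vertex sequences; the minimum is 4, attained along the walk 0 → 1 → 2.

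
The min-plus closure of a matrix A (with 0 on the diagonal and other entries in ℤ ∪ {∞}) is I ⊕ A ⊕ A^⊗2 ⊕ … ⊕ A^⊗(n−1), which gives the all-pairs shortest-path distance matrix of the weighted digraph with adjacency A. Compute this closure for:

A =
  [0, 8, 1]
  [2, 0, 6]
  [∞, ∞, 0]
Closure =
  [0, 8, 1]
  [2, 0, 3]
  [∞, ∞, 0]

This is the Floyd-Warshall all-pairs shortest-path computation. For each intermediate vertex k = 0, 1, …, 2, update dist[i][j] ← min(dist[i][j], dist[i][k] + dist[k][j]). The final matrix gives, for each (i, j), the minimum total weight of any directed path from i to j (possibly empty when i = j).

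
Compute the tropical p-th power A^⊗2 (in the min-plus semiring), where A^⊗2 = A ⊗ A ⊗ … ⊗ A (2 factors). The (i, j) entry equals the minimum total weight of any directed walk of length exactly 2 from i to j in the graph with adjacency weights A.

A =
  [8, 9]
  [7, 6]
A^⊗2 =
  [16, 15]
  [13, 12]

Each entry (A^⊗2)_ij equals the minimum over all length-2 walks i = v_0 → v_1 → … → v_2 = j of Σ_t A[v_t][v_{t+1}]. For example, for (i, j) = (0, 1) we minimise over 2 possible intermediate vertex sequences; the minimum is 15, attained along the walk 0 → 1 → 1.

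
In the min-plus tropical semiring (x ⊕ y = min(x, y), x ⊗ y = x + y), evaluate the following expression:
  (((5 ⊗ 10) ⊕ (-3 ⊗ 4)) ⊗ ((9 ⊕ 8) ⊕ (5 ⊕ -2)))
(((5 ⊗ 10) ⊕ (-3 ⊗ 4)) ⊗ ((9 ⊕ 8) ⊕ (5 ⊕ -2))) = -1

Expand innermost to outermost. Recall ⊕ takes the minimum of its arguments and ⊗ takes their sum. Working out the expression (((5 ⊗ 10) ⊕ (-3 ⊗ 4)) ⊗ ((9 ⊕ 8) ⊕ (5 ⊕ -2))) gives -1.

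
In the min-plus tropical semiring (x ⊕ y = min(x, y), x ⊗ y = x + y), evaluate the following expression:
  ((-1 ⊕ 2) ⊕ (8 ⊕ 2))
((-1 ⊕ 2) ⊕ (8 ⊕ 2)) = -1

Expand innermost to outermost. Recall ⊕ takes the minimum of its arguments and ⊗ takes their sum. Working out the expression ((-1 ⊕ 2) ⊕ (8 ⊕ 2)) gives -1.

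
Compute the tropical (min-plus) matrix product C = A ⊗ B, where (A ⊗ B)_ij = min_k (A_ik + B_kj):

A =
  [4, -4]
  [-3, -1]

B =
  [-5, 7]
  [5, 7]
A ⊗ B =
  [-1, 3]
  [-8, 4]

Apply the min-plus product entry-by-entry:
  C[0][0] = min over k of (A[0][0] + B[0][0] = 4 + -5 = -1, A[0][1] + B[1][0] = -4 + 5 = 1) = -1 (attained at k = 0)
  C[0][1] = min over k of (A[0][0] + B[0][1] = 4 + 7 = 11, A[0][1] + B[1][1] = -4 + 7 = 3) = 3 (attained at k = 1)
  C[1][0] = min over k of (A[1][0] + B[0][0] = -3 + -5 = -8, A[1][1] + B[1][0] = -1 + 5 = 4) = -8 (attained at k = 0)
  C[1][1] = min over k of (A[1][0] + B[0][1] = -3 + 7 = 4, A[1][1] + B[1][1] = -1 + 7 = 6) = 4 (attained at k = 0)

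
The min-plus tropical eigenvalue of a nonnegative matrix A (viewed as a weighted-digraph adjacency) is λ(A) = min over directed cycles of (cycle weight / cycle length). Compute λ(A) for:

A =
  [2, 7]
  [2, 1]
λ(A) = 1

Enumerate directed cycles and compute their means (weight / length). Sample:
  cycle 0 → 0: weight = 2, length = 1, mean = 2/1 ≈ 2.000
  cycle 1 → 1: weight = 1, length = 1, mean = 1/1 ≈ 1.000
  cycle 0 → 1 → 0: weight = 9, length = 2, mean = 9/2 ≈ 4.500
  cycle 1 → 0 → 1: weight = 9, length = 2, mean = 9/2 ≈ 4.500
Minimum mean = 1.000, attained e.g. along the cycle 1 → 1 with weight 1 and length 1. So λ(A) = 1/1 = 1.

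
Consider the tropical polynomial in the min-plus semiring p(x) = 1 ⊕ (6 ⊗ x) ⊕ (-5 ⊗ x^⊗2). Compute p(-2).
p(-2) = -9

A tropical monomial a ⊗ x^⊗i evaluates to a + i · x. Evaluating each term at x = -2:
  Term 0 contributes 1 + 0 · -2 = 1
  Term 1 contributes 6 + 1 · -2 = 4
  Term 2 contributes -5 + 2 · -2 = -9
p(-2) = ⊕ of these = min[1, 4, -9] = -9.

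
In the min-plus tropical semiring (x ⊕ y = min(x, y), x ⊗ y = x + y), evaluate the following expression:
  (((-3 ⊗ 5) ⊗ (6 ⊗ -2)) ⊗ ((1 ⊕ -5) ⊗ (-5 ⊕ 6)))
(((-3 ⊗ 5) ⊗ (6 ⊗ -2)) ⊗ ((1 ⊕ -5) ⊗ (-5 ⊕ 6))) = -4

Expand innermost to outermost. Recall ⊕ takes the minimum of its arguments and ⊗ takes their sum. Working out the expression (((-3 ⊗ 5) ⊗ (6 ⊗ -2)) ⊗ ((1 ⊕ -5) ⊗ (-5 ⊕ 6))) gives -4.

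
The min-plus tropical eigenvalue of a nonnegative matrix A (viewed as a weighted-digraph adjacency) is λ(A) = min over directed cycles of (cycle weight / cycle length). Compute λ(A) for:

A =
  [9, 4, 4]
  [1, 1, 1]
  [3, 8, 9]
λ(A) = 1

Enumerate directed cycles and compute their means (weight / length). Sample:
  cycle 0 → 0: weight = 9, length = 1, mean = 9/1 ≈ 9.000
  cycle 1 → 1: weight = 1, length = 1, mean = 1/1 ≈ 1.000
  cycle 2 → 2: weight = 9, length = 1, mean = 9/1 ≈ 9.000
  cycle 0 → 1 → 0: weight = 5, length = 2, mean = 5/2 ≈ 2.500
  cycle 0 → 2 → 0: weight = 7, length = 2, mean = 7/2 ≈ 3.500
  cycle 1 → 0 → 1: weight = 5, length = 2, mean = 5/2 ≈ 2.500
Minimum mean = 1.000, attained e.g. along the cycle 1 → 1 with weight 1 and length 1. So λ(A) = 1/1 = 1.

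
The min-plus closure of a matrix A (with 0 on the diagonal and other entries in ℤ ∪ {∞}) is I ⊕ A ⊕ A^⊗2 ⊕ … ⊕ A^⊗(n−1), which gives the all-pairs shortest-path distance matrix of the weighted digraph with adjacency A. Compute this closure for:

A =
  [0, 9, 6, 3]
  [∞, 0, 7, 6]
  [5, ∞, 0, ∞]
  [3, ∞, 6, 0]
Closure =
  [0, 9, 6, 3]
  [9, 0, 7, 6]
  [5, 14, 0, 8]
  [3, 12, 6, 0]

This is the Floyd-Warshall all-pairs shortest-path computation. For each intermediate vertex k = 0, 1, …, 3, update dist[i][j] ← min(dist[i][j], dist[i][k] + dist[k][j]). The final matrix gives, for each (i, j), the minimum total weight of any directed path from i to j (possibly empty when i = j).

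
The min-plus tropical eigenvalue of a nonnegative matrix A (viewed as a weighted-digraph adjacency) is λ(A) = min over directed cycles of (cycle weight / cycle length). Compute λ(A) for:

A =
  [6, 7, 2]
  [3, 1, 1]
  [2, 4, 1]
λ(A) = 1

Enumerate directed cycles and compute their means (weight / length). Sample:
  cycle 0 → 0: weight = 6, length = 1, mean = 6/1 ≈ 6.000
  cycle 1 → 1: weight = 1, length = 1, mean = 1/1 ≈ 1.000
  cycle 2 → 2: weight = 1, length = 1, mean = 1/1 ≈ 1.000
  cycle 0 → 1 → 0: weight = 10, length = 2, mean = 10/2 ≈ 5.000
  cycle 0 → 2 → 0: weight = 4, length = 2, mean = 4/2 ≈ 2.000
  cycle 1 → 0 → 1: weight = 10, length = 2, mean = 10/2 ≈ 5.000
Minimum mean = 1.000, attained e.g. along the cycle 1 → 1 with weight 1 and length 1. So λ(A) = 1/1 = 1.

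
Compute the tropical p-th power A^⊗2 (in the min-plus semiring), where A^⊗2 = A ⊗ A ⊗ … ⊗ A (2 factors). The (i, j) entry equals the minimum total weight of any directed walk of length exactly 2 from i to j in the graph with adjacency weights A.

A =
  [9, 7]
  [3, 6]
A^⊗2 =
  [10, 13]
  [9, 10]

Each entry (A^⊗2)_ij equals the minimum over all length-2 walks i = v_0 → v_1 → … → v_2 = j of Σ_t A[v_t][v_{t+1}]. For example, for (i, j) = (0, 1) we minimise over 2 possible intermediate vertex sequences; the minimum is 13, attained along the walk 0 → 1 → 1.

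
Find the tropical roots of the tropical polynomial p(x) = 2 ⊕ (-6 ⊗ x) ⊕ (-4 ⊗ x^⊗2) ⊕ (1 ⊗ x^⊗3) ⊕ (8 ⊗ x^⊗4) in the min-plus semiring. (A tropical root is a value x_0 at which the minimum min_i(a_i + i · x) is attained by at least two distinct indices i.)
Roots: {-7, -5, -2, 8}

Each tropical root is a break point of the lower envelope of the lines y = a_i + i · x (there are 5 lines, with slopes 0, 1, ..., 4). Only the lines that attain the minimum somewhere contribute to roots; other lines are dominated. Here the surviving (envelope) indices are i = 4, i = 3, i = 2, i = 1, i = 0.
Intersections between consecutive envelope lines give the roots: for adjacent envelope indices i < j the intersection is x = (a_i − a_j) / (j − i). Reading off the sorted break points: {-7, -5, -2, 8}.
Verification: at each break x_0, at least two indices attain the minimum of min_i(a_i + i · x_0).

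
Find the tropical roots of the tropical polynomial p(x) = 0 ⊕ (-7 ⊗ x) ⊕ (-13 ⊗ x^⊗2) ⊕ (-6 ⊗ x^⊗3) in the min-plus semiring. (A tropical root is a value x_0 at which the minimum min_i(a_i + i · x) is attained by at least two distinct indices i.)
Roots: {-7, 6, 7}

Each tropical root is a break point of the lower envelope of the lines y = a_i + i · x (there are 4 lines, with slopes 0, 1, ..., 3). Only the lines that attain the minimum somewhere contribute to roots; other lines are dominated. Here the surviving (envelope) indices are i = 3, i = 2, i = 1, i = 0.
Intersections between consecutive envelope lines give the roots: for adjacent envelope indices i < j the intersection is x = (a_i − a_j) / (j − i). Reading off the sorted break points: {-7, 6, 7}.
Verification: at each break x_0, at least two indices attain the minimum of min_i(a_i + i · x_0).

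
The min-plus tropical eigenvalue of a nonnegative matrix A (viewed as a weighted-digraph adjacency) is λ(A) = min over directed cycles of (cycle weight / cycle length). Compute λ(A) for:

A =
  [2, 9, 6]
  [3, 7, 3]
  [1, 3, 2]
λ(A) = 2

Enumerate directed cycles and compute their means (weight / length). Sample:
  cycle 0 → 0: weight = 2, length = 1, mean = 2/1 ≈ 2.000
  cycle 1 → 1: weight = 7, length = 1, mean = 7/1 ≈ 7.000
  cycle 2 → 2: weight = 2, length = 1, mean = 2/1 ≈ 2.000
  cycle 0 → 1 → 0: weight = 12, length = 2, mean = 12/2 ≈ 6.000
  cycle 0 → 2 → 0: weight = 7, length = 2, mean = 7/2 ≈ 3.500
  cycle 1 → 0 → 1: weight = 12, length = 2, mean = 12/2 ≈ 6.000
Minimum mean = 2.000, attained e.g. along the cycle 0 → 0 with weight 2 and length 1. So λ(A) = 2/1 = 2.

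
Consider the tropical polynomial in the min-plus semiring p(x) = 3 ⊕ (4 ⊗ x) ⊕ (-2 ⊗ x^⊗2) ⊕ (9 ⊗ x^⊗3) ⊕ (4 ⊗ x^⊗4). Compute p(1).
p(1) = 0

A tropical monomial a ⊗ x^⊗i evaluates to a + i · x. Evaluating each term at x = 1:
  Term 0 contributes 3 + 0 · 1 = 3
  Term 1 contributes 4 + 1 · 1 = 5
  Term 2 contributes -2 + 2 · 1 = 0
  Term 3 contributes 9 + 3 · 1 = 12
  Term 4 contributes 4 + 4 · 1 = 8
p(1) = ⊕ of these = min[3, 5, 0, 12, 8] = 0.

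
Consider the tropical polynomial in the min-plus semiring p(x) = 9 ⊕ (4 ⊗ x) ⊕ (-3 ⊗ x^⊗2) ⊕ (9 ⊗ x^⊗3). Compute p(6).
p(6) = 9

A tropical monomial a ⊗ x^⊗i evaluates to a + i · x. Evaluating each term at x = 6:
  Term 0 contributes 9 + 0 · 6 = 9
  Term 1 contributes 4 + 1 · 6 = 10
  Term 2 contributes -3 + 2 · 6 = 9
  Term 3 contributes 9 + 3 · 6 = 27
p(6) = ⊕ of these = min[9, 10, 9, 27] = 9.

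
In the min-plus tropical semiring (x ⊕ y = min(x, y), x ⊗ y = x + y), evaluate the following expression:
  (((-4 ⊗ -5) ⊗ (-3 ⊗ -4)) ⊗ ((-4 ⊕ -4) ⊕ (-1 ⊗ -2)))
(((-4 ⊗ -5) ⊗ (-3 ⊗ -4)) ⊗ ((-4 ⊕ -4) ⊕ (-1 ⊗ -2))) = -20

Expand innermost to outermost. Recall ⊕ takes the minimum of its arguments and ⊗ takes their sum. Working out the expression (((-4 ⊗ -5) ⊗ (-3 ⊗ -4)) ⊗ ((-4 ⊕ -4) ⊕ (-1 ⊗ -2))) gives -20.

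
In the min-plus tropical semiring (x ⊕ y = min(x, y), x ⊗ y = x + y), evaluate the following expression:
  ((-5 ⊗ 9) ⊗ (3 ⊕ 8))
((-5 ⊗ 9) ⊗ (3 ⊕ 8)) = 7

Expand innermost to outermost. Recall ⊕ takes the minimum of its arguments and ⊗ takes their sum. Working out the expression ((-5 ⊗ 9) ⊗ (3 ⊕ 8)) gives 7.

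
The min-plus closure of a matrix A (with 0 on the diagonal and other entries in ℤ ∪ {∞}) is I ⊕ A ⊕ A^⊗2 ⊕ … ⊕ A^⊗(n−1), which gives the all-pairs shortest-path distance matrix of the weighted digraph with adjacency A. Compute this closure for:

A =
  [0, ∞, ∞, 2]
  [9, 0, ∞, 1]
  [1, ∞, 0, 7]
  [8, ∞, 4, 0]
Closure =
  [0, ∞, 6, 2]
  [6, 0, 5, 1]
  [1, ∞, 0, 3]
  [5, ∞, 4, 0]

This is the Floyd-Warshall all-pairs shortest-path computation. For each intermediate vertex k = 0, 1, …, 3, update dist[i][j] ← min(dist[i][j], dist[i][k] + dist[k][j]). The final matrix gives, for each (i, j), the minimum total weight of any directed path from i to j (possibly empty when i = j).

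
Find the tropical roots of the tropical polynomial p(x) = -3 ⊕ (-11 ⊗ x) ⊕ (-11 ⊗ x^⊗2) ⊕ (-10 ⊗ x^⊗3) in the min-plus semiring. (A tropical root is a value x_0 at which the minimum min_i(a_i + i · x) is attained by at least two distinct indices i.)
Roots: {-1, 0, 8}

Each tropical root is a break point of the lower envelope of the lines y = a_i + i · x (there are 4 lines, with slopes 0, 1, ..., 3). Only the lines that attain the minimum somewhere contribute to roots; other lines are dominated. Here the surviving (envelope) indices are i = 3, i = 2, i = 1, i = 0.
Intersections between consecutive envelope lines give the roots: for adjacent envelope indices i < j the intersection is x = (a_i − a_j) / (j − i). Reading off the sorted break points: {-1, 0, 8}.
Verification: at each break x_0, at least two indices attain the minimum of min_i(a_i + i · x_0).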